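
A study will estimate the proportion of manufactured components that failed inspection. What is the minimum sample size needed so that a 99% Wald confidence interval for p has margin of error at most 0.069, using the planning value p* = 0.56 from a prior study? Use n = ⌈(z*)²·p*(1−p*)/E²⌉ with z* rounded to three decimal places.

For 99% confidence, z* = 2.576.
p*(1−p*) = 0.2464.
(z*)²·p*(1−p*)/E² = 6.635776·0.2464/0.004761 = 343.427.
Rounding up, n = 344.

n = 344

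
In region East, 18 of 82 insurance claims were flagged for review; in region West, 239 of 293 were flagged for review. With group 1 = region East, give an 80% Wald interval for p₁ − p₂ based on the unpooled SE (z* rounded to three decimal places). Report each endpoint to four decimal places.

(-0.6616, -0.5308)

p̂₁ = 0.21951, p̂₂ = 0.81570, so the observed difference is -0.59619.
Unpooled SE = √(p̂₁(1−p̂₁)/n₁ + p̂₂(1−p̂₂)/n₂) = √(0.002089349 + 0.000513084) = 0.051014.
z* = 1.282 at the 80% level. Margin of error = 0.06540.
So the interval runs from -0.6616 to -0.5308.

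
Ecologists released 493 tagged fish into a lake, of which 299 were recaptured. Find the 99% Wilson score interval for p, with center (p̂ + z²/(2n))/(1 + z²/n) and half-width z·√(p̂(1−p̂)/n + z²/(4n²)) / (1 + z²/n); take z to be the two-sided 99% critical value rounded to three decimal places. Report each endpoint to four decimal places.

Here p̂ = 299/493 = 0.60649 and z = 2.576 (z² = 6.635776).
1 + z²/n = 1.013460.
Center = (0.60649 + 0.006730)/1.013460 = 0.60508.
Radicand: p̂(1−p̂)/n + z²/(4n²) = 0.000484097 + 0.000006826 = 0.000490923.
Half-width = z·√(radicand)/denom = 2.576·0.022157/1.013460 = 0.05632.
Interval: 0.60508 ± 0.05632 → (0.5488, 0.6614).

(0.5488, 0.6614)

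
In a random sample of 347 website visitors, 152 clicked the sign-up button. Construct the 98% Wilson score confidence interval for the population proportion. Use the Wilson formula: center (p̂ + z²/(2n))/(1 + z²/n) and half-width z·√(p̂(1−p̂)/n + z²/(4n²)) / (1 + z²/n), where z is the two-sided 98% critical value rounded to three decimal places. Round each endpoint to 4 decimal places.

Here p̂ = 152/347 = 0.43804 and z = 2.326 (z² = 5.410276).
1 + z²/n = 1.015592.
Center = (0.43804 + 0.007796)/1.015592 = 0.43899.
Radicand: p̂(1−p̂)/n + z²/(4n²) = 0.000709398 + 0.000011233 = 0.000720631.
Half-width = z·√(radicand)/denom = 2.326·0.026845/1.015592 = 0.06148.
CI: 0.43899 ± 0.06148 = (0.3775, 0.5005).

(0.3775, 0.5005)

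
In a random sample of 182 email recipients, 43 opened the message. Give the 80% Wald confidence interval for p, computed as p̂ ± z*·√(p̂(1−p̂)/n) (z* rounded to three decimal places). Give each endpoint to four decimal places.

Sample proportion p̂ = 43/182 = 0.23626.
SE(p̂) = √(0.23626·0.76374/182) = 0.031487.
The 80% critical value is z* = 1.282.
Margin = 1.282·0.031487 = 0.04037.
CI: 0.23626 ± 0.04037 = (0.1959, 0.2766).

(0.1959, 0.2766)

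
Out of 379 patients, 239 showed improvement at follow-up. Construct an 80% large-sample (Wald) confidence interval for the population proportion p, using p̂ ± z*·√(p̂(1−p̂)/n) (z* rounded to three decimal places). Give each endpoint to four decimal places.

p̂ = 239/379 = 0.63061.
SE(p̂) = √(0.63061·0.36939/379) = 0.024792.
The 80% critical value is z* = 1.282.
Margin of error: 1.282 × 0.024792 = 0.03178.
So the interval runs from 0.5988 to 0.6624.

(0.5988, 0.6624)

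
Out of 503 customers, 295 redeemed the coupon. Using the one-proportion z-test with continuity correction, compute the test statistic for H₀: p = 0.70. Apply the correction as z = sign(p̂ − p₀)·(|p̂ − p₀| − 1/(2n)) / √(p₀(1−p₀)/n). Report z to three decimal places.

The sample proportion is 295/503 = 0.58648. p̂ − p₀ = -0.113519.
1/(2n) = 0.000994.
Corrected numerator: |-0.113519| − 0.000994 = 0.112525.
Under H₀, SE = √(p₀(1−p₀)/n) = √(0.70·0.30/503) = √0.000417495 = 0.020433.
z = (−)0.112525/0.020433 = -5.507.

z = -5.507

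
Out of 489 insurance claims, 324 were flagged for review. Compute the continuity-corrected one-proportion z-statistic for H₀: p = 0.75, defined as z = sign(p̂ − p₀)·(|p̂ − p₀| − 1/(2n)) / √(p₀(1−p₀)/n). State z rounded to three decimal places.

p̂ = 324/489 = 0.66258. p̂ − p₀ = -0.087423.
Continuity correction 1/(2n) = 1/978 = 0.001022.
Corrected numerator: |-0.087423| − 0.001022 = 0.086401.
SE₀ = √(0.75·0.25/489) = 0.019582.
z = −0.086401/0.019582 = -4.412.

z = -4.412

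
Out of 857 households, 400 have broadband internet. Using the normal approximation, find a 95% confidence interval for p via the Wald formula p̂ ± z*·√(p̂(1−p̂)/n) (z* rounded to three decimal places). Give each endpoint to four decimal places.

With x = 400 successes in n = 857, p̂ = 0.46674.
Standard error of p̂: √(0.248894/857) = √0.000290425 = 0.017042.
The 95% critical value is z* = 1.960.
Margin of error: 1.960 × 0.017042 = 0.03340.
So the interval runs from 0.4333 to 0.5001.

(0.4333, 0.5001)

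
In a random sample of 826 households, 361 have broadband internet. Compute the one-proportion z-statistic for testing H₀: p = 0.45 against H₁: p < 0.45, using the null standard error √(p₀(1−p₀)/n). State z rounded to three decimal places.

z = -0.748

p̂ = 361/826 = 0.43705.
SE₀ = √(0.45·0.55/826) = 0.017310.
Test statistic: z = -0.01295/0.017310 = -0.748.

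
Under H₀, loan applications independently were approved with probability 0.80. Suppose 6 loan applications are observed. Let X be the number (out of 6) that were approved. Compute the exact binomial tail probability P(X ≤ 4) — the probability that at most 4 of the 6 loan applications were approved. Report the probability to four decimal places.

X is binomial with n = 6 and p = 0.80.
P(X ≤ 4) = Σ_{j=0}^{4} C(6,j)·0.80^j·0.20^{6−j}.
= 0.000064 + 0.001536 + 0.015360 + 0.081920 + 0.245760 = 0.3446.

P = 0.3446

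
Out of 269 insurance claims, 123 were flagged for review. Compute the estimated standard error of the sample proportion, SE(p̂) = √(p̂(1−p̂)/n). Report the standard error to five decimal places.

SE = 0.03037

p̂ = 123/269 = 0.45725.
p̂(1−p̂) = 0.45725·0.54275 = 0.248172.
SE = √(0.248172/269) = 0.03037.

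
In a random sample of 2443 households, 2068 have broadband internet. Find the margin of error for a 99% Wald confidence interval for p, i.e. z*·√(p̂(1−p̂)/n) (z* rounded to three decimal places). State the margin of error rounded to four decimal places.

With x = 2068 successes in n = 2443, p̂ = 0.84650.
SE(p̂) = √(0.84650·0.15350/2443) = 0.007293.
For 99% confidence, z* = 2.576.
Margin of error = z*·SE = 2.576 × 0.007293 = 0.0188.

ME = 0.0188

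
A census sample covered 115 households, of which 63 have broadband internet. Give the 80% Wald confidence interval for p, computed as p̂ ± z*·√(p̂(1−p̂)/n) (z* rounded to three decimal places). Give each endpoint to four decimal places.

Sample proportion p̂ = 63/115 = 0.54783.
Standard error of p̂: √(0.247713/115) = √0.002154023 = 0.046411.
z* = 1.282 at the 80% level.
Margin = 1.282·0.046411 = 0.05950.
CI: 0.54783 ± 0.05950 = (0.4883, 0.6073).

(0.4883, 0.6073)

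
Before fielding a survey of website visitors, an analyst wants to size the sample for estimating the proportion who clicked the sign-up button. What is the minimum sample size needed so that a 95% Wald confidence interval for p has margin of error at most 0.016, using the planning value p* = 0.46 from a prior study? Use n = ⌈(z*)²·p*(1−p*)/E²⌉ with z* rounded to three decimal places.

n = 3728

The 95% critical value is z* = 1.960.
p*(1−p*) = 0.2484.
Required n before rounding: 3.841600 × 0.2484 / 0.016² = 3727.553.
Rounding up, n = 3728.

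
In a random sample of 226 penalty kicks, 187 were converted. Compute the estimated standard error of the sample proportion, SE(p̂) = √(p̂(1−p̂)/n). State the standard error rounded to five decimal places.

SE = 0.02514

With x = 187 successes in n = 226, p̂ = 0.82743.
p̂(1−p̂) = 0.82743·0.17257 = 0.142790.
Dividing by n and taking the root: √0.000631814 = 0.02514.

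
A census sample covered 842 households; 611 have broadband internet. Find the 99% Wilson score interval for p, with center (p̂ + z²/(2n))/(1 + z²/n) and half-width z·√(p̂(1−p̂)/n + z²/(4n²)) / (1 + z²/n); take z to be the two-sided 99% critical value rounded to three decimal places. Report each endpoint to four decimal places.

p̂ = 611/842 = 0.72565; z = 2.576, so z² = 6.635776.
1 + z²/n = 1.007881.
Adjusted center: (0.72565 + z²/(2n))/1.007881 = 0.72389.
Radicand: p̂(1−p̂)/n + z²/(4n²) = 0.000236438 + 0.000002340 = 0.000238778.
Half-width = z·√(radicand)/denom = 2.576·0.015452/1.007881 = 0.03949.
CI: 0.72389 ± 0.03949 = (0.6844, 0.7634).

(0.6844, 0.7634)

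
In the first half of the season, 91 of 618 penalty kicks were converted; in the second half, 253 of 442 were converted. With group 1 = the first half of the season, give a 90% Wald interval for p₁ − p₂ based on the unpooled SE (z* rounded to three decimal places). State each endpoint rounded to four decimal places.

(-0.4704, -0.3799)

p̂₁ = 91/618 = 0.14725, p̂₂ = 253/442 = 0.57240; p̂₁ − p̂₂ = -0.42515.
Unpooled SE = √(p̂₁(1−p̂₁)/n₁ + p̂₂(1−p̂₂)/n₂) = √(0.000203183 + 0.000553752) = 0.027512.
z* = 1.645 at the 90% level. Margin of error = 0.04526.
CI: -0.42515 ± 0.04526 = (-0.4704, -0.3799).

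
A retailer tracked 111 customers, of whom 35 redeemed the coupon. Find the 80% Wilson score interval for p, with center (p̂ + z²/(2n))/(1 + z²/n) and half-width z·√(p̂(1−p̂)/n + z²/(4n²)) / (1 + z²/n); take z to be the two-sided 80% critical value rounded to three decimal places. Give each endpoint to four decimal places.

(0.2618, 0.3742)

p̂ = 35/111 = 0.31532; z = 1.282, so z² = 1.643524.
Denominator 1 + z²/n = 1 + 1.643524/111 = 1.014807.
Center = (0.31532 + 0.007403)/1.014807 = 0.31801.
Radicand: p̂(1−p̂)/n + z²/(4n²) = 0.001944969 + 0.000033348 = 0.001978317.
Half-width = 1.282·√0.001978317/1.014807 = 0.05619.
Interval: 0.31801 ± 0.05619 → (0.2618, 0.3742).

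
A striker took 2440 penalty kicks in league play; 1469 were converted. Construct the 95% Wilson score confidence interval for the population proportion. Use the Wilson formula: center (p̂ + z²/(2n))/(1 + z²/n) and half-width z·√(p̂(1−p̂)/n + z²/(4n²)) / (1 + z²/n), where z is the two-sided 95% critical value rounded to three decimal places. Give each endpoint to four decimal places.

Here p̂ = 1469/2440 = 0.60205 and z = 1.960 (z² = 3.841600).
1 + z²/n = 1.001574.
Adjusted center: (0.60205 + z²/(2n))/1.001574 = 0.60189.
Radicand: p̂(1−p̂)/n + z²/(4n²) = 0.000098191 + 0.000000161 = 0.000098352.
Half-width = z·√(radicand)/denom = 1.960·0.009917/1.001574 = 0.01941.
Interval: 0.60189 ± 0.01941 → (0.5825, 0.6213).

(0.5825, 0.6213)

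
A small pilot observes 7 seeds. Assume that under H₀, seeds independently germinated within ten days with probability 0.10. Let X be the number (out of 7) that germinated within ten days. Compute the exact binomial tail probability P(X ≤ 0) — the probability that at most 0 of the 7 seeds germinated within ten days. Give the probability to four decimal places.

X ~ Binomial(n=7, p=0.10).
P(X ≤ 0) = C(7,0)·0.10^0·0.90^7.
= 0.478297 = 0.4783.

P = 0.4783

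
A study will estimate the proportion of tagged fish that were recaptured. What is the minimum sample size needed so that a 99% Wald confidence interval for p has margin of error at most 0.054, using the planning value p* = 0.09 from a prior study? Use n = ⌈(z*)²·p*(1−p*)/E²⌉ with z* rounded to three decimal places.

For 99% confidence, z* = 2.576.
p*(1−p*) = 0.09·0.91 = 0.0819.
(z*)²·p*(1−p*)/E² = 6.635776·0.0819/0.002916 = 186.375.
⌈186.375⌉ = 187.

n = 187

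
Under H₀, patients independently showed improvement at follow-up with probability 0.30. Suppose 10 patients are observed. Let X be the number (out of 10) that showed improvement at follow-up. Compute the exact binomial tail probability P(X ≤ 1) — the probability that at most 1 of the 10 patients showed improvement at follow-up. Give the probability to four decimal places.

X ~ Binomial(n=10, p=0.30).
P(X ≤ 1) = C(10,0)·0.30^0·0.70^10 + C(10,1)·0.30^1·0.70^9.
= 0.028248 + 0.121061 = 0.1493.

P = 0.1493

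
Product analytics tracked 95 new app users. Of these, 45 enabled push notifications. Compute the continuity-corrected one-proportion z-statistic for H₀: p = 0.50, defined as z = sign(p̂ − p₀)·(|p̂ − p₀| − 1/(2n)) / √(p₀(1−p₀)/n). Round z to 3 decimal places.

z = -0.410

With x = 45 successes in n = 95, p̂ = 0.47368. p̂ − p₀ = -0.026316.
1/(2n) = 0.005263.
Corrected numerator: |-0.026316| − 0.005263 = 0.021053.
SE₀ = √(0.50·0.50/95) = 0.051299.
z = −0.021053/0.051299 = -0.410.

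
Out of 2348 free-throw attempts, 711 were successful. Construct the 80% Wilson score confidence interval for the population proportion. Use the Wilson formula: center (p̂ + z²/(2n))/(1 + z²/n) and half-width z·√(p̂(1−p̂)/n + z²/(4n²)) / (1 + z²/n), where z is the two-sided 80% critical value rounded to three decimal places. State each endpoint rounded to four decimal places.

(0.2908, 0.3151)

p̂ = 711/2348 = 0.30281; z = 1.282, so z² = 1.643524.
1 + z²/n = 1.000700.
Adjusted center: (0.30281 + z²/(2n))/1.000700 = 0.30295.
Radicand: p̂(1−p̂)/n + z²/(4n²) = 0.000089913 + 0.000000075 = 0.000089988.
Half-width = 1.282·√0.000089988/1.000700 = 0.01215.
CI: 0.30295 ± 0.01215 = (0.2908, 0.3151).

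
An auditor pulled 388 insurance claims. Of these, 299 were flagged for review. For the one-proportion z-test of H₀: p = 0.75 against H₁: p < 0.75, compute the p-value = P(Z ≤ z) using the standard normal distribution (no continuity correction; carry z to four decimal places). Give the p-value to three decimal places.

p-value = 0.826

The sample proportion is 299/388 = 0.77062.
Null standard error: √(0.75·0.25/388) = √0.000483247 = 0.021983.
Test statistic (full precision, shown to 4 dp): z = (299/388 − 0.75)/SE₀ ≈ 0.9379.
From the standard normal, P(Z ≤ z) = 0.826.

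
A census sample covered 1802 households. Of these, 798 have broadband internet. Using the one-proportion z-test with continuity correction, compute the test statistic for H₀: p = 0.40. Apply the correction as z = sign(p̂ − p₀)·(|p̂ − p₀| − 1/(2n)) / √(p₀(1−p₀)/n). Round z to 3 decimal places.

z = 3.688

p̂ = 798/1802 = 0.44284. p̂ − p₀ = 0.042841.
1/(2n) = 0.000277.
Corrected numerator: |0.042841| − 0.000277 = 0.042564.
Under H₀, SE = √(p₀(1−p₀)/n) = √(0.40·0.60/1802) = √0.000133185 = 0.011541.
z = +0.042564/0.011541 = 3.688.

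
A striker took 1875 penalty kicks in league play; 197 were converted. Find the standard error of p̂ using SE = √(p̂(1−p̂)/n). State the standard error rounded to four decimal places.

Sample proportion p̂ = 197/1875 = 0.10507.
p̂(1−p̂) = 0.094030.
Dividing by n and taking the root: √0.000050149 = 0.0071.

SE = 0.0071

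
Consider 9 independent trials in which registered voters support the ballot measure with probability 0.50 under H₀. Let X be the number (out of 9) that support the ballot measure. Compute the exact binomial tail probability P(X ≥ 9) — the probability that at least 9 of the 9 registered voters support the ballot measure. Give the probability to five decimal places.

X ~ Binomial(n=9, p=0.50).
P(X ≥ 9) = C(9,9)·0.50^9·0.50^0.
= 0.001953 = 0.00195.

P = 0.00195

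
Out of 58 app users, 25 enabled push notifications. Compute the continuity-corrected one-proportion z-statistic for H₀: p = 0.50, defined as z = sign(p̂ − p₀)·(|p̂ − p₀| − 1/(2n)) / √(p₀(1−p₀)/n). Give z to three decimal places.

Sample proportion p̂ = 25/58 = 0.43103. p̂ − p₀ = -0.068966.
Continuity correction 1/(2n) = 1/116 = 0.008621.
Corrected numerator: |-0.068966| − 0.008621 = 0.060345.
Under H₀, SE = √(p₀(1−p₀)/n) = √(0.50·0.50/58) = √0.004310345 = 0.065653.
z = −0.060345/0.065653 = -0.919.

z = -0.919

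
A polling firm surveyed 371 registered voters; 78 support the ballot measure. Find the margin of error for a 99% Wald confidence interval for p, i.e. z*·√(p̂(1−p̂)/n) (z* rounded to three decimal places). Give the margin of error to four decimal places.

The sample proportion is 78/371 = 0.21024.
Standard error of p̂: √(0.166041/371) = √0.000447549 = 0.021155.
z* = 2.576 at the 99% level.
So ME = 0.0545.

ME = 0.0545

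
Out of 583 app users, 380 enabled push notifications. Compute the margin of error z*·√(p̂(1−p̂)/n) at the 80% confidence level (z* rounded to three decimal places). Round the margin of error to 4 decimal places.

p̂ = 380/583 = 0.65180.
Standard error of p̂: √(0.226956/583) = √0.000389291 = 0.019730.
The 80% critical value is z* = 1.282.
So ME = 0.0253.

ME = 0.0253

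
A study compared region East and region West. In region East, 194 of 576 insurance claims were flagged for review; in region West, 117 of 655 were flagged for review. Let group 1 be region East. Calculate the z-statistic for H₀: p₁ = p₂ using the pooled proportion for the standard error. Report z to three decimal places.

z = 6.373

Sample proportions: p̂₁ = 194/576 = 0.33681 and p̂₂ = 117/655 = 0.17863.
Pooling: p̂ = 311/1231 = 0.25264.
SE = √[p̂(1−p̂)(1/n₁+1/n₂)] = √[0.25264·0.74736·(1/576+1/655)] ≈ 0.024821.
z = 0.15818/0.024821 = 6.373.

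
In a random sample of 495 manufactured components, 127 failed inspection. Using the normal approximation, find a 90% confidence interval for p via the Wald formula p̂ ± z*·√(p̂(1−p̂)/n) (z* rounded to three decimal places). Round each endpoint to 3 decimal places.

(0.224, 0.289)

Sample proportion p̂ = 127/495 = 0.25657.
SE(p̂) = √(0.25657·0.74343/495) = 0.019630.
The 90% critical value is z* = 1.645.
Margin = 1.645·0.019630 = 0.03229.
Interval: 0.25657 ± 0.03229 → (0.224, 0.289).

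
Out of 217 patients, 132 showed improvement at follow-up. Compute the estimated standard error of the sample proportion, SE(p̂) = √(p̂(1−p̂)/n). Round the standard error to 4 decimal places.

SE = 0.0331

p̂ = 132/217 = 0.60829.
p̂(1−p̂) = 0.60829·0.39171 = 0.238273.
SE = √(0.238273/217) = 0.0331.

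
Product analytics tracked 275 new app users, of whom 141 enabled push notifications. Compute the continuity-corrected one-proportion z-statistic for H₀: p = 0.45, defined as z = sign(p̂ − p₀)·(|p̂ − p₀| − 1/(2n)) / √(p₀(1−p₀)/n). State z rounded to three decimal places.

Sample proportion p̂ = 141/275 = 0.51273. p̂ − p₀ = 0.062727.
1/(2n) = 0.001818.
Corrected numerator: |0.062727| − 0.001818 = 0.060909.
Under H₀, SE = √(p₀(1−p₀)/n) = √(0.45·0.55/275) = √0.000900000 = 0.030000.
z = (+)0.060909/0.030000 = 2.030.

z = 2.030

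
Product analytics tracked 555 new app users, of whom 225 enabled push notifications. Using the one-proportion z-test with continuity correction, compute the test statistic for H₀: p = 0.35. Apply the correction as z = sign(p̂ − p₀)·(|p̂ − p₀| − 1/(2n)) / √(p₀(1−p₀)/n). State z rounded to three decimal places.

p̂ = 225/555 = 0.40541. p̂ − p₀ = 0.055405.
1/(2n) = 0.000901.
Corrected numerator: |0.055405| − 0.000901 = 0.054504.
Null standard error: √(0.35·0.65/555) = √0.000409910 = 0.020246.
z = +0.054504/0.020246 = 2.692.

z = 2.692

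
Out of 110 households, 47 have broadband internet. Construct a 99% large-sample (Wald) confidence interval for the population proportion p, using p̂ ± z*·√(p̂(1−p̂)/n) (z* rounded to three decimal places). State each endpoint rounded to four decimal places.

p̂ = 47/110 = 0.42727.
SE = √(p̂(1−p̂)/n) = √(0.244711/110) = 0.047166.
z* = 2.576 at the 99% level.
Margin = 2.576·0.047166 = 0.12150.
Interval: 0.42727 ± 0.12150 → (0.3058, 0.5488).

(0.3058, 0.5488)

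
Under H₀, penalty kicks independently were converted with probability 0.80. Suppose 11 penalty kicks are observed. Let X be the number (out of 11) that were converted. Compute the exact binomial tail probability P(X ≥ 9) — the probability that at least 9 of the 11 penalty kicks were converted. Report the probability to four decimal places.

X ~ Binomial(n=11, p=0.80).
P(X ≥ 9) = C(11,9)·0.80^9·0.20^2 + C(11,10)·0.80^10·0.20^1 + C(11,11)·0.80^11·0.20^0.
= 0.295279 + 0.236223 + 0.085899 = 0.6174.

P = 0.6174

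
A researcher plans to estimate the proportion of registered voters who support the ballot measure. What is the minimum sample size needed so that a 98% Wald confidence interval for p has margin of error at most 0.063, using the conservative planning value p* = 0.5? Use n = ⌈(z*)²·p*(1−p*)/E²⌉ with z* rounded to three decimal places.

n = 341

z* = 2.326 at the 98% level.
p*(1−p*) = 0.2500.
Required n before rounding: 5.410276 × 0.2500 / 0.063² = 340.783.
⌈340.783⌉ = 341.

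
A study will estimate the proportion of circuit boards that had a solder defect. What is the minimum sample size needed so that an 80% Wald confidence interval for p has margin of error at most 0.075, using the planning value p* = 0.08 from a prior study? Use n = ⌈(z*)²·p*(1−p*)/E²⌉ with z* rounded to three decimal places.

n = 22

For 80% confidence, z* = 1.282.
p*(1−p*) = 0.0736.
Required n before rounding: 1.643524 × 0.0736 / 0.075² = 21.505.
Rounding up, n = 22.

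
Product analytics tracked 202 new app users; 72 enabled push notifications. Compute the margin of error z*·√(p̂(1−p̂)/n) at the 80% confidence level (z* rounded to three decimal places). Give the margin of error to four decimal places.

Sample proportion p̂ = 72/202 = 0.35644.
Standard error of p̂: √(0.229389/202) = √0.001135590 = 0.033699.
z* = 1.282 at the 80% level.
So ME = 0.0432.

ME = 0.0432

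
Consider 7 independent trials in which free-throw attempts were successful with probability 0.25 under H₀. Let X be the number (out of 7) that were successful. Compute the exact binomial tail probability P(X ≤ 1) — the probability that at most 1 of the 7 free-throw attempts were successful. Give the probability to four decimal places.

X ~ Binomial(n=7, p=0.25).
P(X ≤ 1) = C(7,0)·0.25^0·0.75^7 + C(7,1)·0.25^1·0.75^6.
= 0.133484 + 0.311462 = 0.4449.

P = 0.4449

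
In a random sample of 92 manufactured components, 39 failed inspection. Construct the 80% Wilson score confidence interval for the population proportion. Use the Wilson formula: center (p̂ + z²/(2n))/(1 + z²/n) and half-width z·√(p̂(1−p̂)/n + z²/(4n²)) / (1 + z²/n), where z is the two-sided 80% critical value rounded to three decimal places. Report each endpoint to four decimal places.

(0.3598, 0.4907)

Here p̂ = 39/92 = 0.42391 and z = 1.282 (z² = 1.643524).
Denominator 1 + z²/n = 1 + 1.643524/92 = 1.017864.
Adjusted center: (0.42391 + z²/(2n))/1.017864 = 0.42525.
Radicand: p̂(1−p̂)/n + z²/(4n²) = 0.002654465 + 0.000048545 = 0.002703010.
Half-width = 1.282·√0.002703010/1.017864 = 0.06548.
Interval: 0.42525 ± 0.06548 → (0.3598, 0.4907).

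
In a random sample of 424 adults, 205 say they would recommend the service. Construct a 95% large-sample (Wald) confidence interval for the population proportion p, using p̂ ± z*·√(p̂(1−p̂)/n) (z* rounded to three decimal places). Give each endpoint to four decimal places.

p̂ = 205/424 = 0.48349.
SE(p̂) = √(0.48349·0.51651/424) = 0.024269.
For 95% confidence, z* = 1.960.
Margin = 1.960·0.024269 = 0.04757.
So the interval runs from 0.4359 to 0.5311.

(0.4359, 0.5311)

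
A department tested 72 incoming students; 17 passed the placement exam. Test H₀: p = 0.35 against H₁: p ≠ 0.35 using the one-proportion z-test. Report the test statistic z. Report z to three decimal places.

The sample proportion is 17/72 = 0.23611.
Null standard error: √(0.35·0.65/72) = √0.003159722 = 0.056211.
z = (p̂ − p₀)/SE = (0.23611 − 0.35)/0.056211 = -2.026.

z = -2.026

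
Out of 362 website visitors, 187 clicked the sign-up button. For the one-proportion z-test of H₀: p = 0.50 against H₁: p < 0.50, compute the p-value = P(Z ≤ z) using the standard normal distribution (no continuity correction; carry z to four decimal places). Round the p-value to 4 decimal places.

With x = 187 successes in n = 362, p̂ = 0.51657.
SE₀ = √(0.50·0.50/362) = 0.026279.
z = (p̂ − p₀)/SE = (187/362 − 0.50)/0.026279 ≈ 0.6307.
p-value = P(Z ≤ z) with z = 0.6307 → 0.7359.

p-value = 0.7359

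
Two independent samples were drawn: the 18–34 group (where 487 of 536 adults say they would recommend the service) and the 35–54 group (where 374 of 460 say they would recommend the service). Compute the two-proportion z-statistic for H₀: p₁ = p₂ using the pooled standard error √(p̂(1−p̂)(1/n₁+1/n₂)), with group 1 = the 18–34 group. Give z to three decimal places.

z = 4.391

Sample proportions: p̂₁ = 487/536 = 0.90858 and p̂₂ = 374/460 = 0.81304.
Pooling: p̂ = 861/996 = 0.86446.
SE = √[p̂(1−p̂)(1/n₁+1/n₂)] = √[0.86446·0.13554·(1/536+1/460)] ≈ 0.021756.
z = 0.09554/0.021756 = 4.391.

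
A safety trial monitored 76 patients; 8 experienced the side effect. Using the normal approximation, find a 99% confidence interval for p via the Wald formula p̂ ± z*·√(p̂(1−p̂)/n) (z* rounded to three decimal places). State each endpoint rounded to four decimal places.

(0.0146, 0.1959)

Sample proportion p̂ = 8/76 = 0.10526.
Standard error of p̂: √(0.094183/76) = √0.001239248 = 0.035203.
The 99% critical value is z* = 2.576.
Margin of error: 2.576 × 0.035203 = 0.09068.
Interval: 0.10526 ± 0.09068 → (0.0146, 0.1959).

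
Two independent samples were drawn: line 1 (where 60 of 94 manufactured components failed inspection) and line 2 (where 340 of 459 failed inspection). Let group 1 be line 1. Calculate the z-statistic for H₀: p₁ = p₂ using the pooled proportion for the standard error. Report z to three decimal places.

p̂₁ = 60/94 = 0.63830, p̂₂ = 340/459 = 0.74074.
Pooling: p̂ = 400/553 = 0.72333.
Pooled SE = √[0.2001249·0.01281695] ≈ 0.050646.
z = (p̂₁ − p̂₂)/SE = (0.63830 − 0.74074)/0.050646 = -0.10244/0.050646 = -2.023.

z = -2.023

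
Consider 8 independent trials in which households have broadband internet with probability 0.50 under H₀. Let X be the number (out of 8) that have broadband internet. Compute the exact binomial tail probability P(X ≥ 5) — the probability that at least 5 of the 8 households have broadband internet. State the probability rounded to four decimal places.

P = 0.3633

X is binomial with n = 8 and p = 0.50.
P(X ≥ 5) = C(8,5)·0.50^5·0.50^3 + C(8,6)·0.50^6·0.50^2 + C(8,7)·0.50^7·0.50^1 + C(8,8)·0.50^8·0.50^0.
= 0.218750 + 0.109375 + 0.031250 + 0.003906 = 0.3633.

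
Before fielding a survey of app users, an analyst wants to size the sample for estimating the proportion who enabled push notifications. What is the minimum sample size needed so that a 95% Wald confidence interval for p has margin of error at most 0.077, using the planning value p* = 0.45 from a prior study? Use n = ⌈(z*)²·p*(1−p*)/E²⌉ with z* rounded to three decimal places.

z* = 1.960 at the 95% level.
p*(1−p*) = 0.2475.
Required n before rounding: 3.841600 × 0.2475 / 0.077² = 160.364.
Rounding up, n = 161.

n = 161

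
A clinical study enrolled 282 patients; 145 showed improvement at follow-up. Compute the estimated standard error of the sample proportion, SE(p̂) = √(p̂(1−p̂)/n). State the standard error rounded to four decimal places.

The sample proportion is 145/282 = 0.51418.
p̂(1−p̂) = 0.51418·0.48582 = 0.249799.
SE = √(0.249799/282) = √0.000885812 = 0.0298.

SE = 0.0298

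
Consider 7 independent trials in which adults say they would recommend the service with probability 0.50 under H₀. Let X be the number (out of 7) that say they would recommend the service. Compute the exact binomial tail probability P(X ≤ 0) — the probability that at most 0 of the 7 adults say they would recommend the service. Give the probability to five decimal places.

P = 0.00781

X ~ Binomial(n=7, p=0.50).
P(X ≤ 0) = C(7,0)·0.50^0·0.50^7.
= 0.007812 = 0.00781.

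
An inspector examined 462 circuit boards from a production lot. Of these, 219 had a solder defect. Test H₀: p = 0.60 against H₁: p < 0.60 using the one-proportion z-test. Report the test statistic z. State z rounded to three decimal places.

z = -5.527

The sample proportion is 219/462 = 0.47403.
Null standard error: √(0.60·0.40/462) = √0.000519481 = 0.022792.
Test statistic: z = -0.12597/0.022792 = -5.527.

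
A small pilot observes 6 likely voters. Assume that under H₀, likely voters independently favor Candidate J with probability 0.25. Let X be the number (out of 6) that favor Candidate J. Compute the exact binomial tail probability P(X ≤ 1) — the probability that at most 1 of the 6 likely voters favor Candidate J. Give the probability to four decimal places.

X is binomial with n = 6 and p = 0.25.
P(X ≤ 1) = C(6,0)·0.25^0·0.75^6 + C(6,1)·0.25^1·0.75^5.
= 0.177979 + 0.355957 = 0.5339.

P = 0.5339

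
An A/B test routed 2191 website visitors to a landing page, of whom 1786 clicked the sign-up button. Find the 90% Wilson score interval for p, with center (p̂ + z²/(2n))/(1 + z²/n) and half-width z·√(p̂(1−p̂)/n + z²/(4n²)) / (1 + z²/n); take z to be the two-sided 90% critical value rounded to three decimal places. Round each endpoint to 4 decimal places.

p̂ = 1786/2191 = 0.81515; z = 1.645, so z² = 2.706025.
1 + z²/n = 1.001235.
Center = (0.81515 + 0.000618)/1.001235 = 0.81476.
Radicand: p̂(1−p̂)/n + z²/(4n²) = 0.000068772 + 0.000000141 = 0.000068913.
Half-width = z·√(radicand)/denom = 1.645·0.008301/1.001235 = 0.01364.
CI: 0.81476 ± 0.01364 = (0.8011, 0.8284).

(0.8011, 0.8284)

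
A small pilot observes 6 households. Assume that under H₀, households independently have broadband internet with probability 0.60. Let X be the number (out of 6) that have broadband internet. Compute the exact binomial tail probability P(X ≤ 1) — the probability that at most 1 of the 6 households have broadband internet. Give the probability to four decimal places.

P = 0.0410

X is binomial with n = 6 and p = 0.60.
P(X ≤ 1) = C(6,0)·0.60^0·0.40^6 + C(6,1)·0.60^1·0.40^5.
= 0.004096 + 0.036864 = 0.0410.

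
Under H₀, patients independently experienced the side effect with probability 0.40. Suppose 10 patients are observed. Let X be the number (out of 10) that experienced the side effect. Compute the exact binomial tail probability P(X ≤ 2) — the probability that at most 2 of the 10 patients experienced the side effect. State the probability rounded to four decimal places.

P = 0.1673

X ~ Binomial(n=10, p=0.40).
P(X ≤ 2) = C(10,0)·0.40^0·0.60^10 + C(10,1)·0.40^1·0.60^9 + C(10,2)·0.40^2·0.60^8.
= 0.006047 + 0.040311 + 0.120932 = 0.1673.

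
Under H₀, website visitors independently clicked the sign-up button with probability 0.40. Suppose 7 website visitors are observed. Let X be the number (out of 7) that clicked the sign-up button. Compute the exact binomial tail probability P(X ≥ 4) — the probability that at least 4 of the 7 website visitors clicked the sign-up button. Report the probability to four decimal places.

P = 0.2898

X ~ Binomial(n=7, p=0.40).
P(X ≥ 4) = C(7,4)·0.40^4·0.60^3 + C(7,5)·0.40^5·0.60^2 + C(7,6)·0.40^6·0.60^1 + C(7,7)·0.40^7·0.60^0.
= 0.193536 + 0.077414 + 0.017203 + 0.001638 = 0.2898.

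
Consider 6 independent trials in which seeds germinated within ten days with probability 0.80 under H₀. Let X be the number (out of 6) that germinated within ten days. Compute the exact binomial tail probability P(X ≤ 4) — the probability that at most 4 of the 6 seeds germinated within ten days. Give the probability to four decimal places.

X is binomial with n = 6 and p = 0.80.
P(X ≤ 4) = Σ_{j=0}^{4} C(6,j)·0.80^j·0.20^{6−j}.
= 0.000064 + 0.001536 + 0.015360 + 0.081920 + 0.245760 = 0.3446.

P = 0.3446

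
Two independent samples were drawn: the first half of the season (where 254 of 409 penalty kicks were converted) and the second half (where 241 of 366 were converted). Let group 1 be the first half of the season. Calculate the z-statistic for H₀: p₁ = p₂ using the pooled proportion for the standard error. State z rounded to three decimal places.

Sample proportions: p̂₁ = 254/409 = 0.62103 and p̂₂ = 241/366 = 0.65847.
Pooling: p̂ = 495/775 = 0.63871.
Pooled SE = √[0.2307596·0.00517723] ≈ 0.034564.
z = (p̂₁ − p̂₂)/SE = (0.62103 − 0.65847)/0.034564 = -0.03744/0.034564 = -1.083.

z = -1.083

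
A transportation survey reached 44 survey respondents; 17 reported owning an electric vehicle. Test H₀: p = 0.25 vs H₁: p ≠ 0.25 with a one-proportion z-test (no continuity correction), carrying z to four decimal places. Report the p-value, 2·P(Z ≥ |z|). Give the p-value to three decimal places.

p-value = 0.037

With x = 17 successes in n = 44, p̂ = 0.38636.
Under H₀, SE = √(p₀(1−p₀)/n) = √(0.25·0.75/44) = √0.004261364 = 0.065279.
Test statistic (full precision, shown to 4 dp): z = (17/44 − 0.25)/SE₀ ≈ 2.0889.
From the standard normal, 2·P(Z ≥ |z|) = 0.037.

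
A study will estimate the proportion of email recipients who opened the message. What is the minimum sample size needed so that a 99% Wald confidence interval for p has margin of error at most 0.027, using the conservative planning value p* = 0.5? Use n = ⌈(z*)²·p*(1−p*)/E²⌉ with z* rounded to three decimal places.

n = 2276

For 99% confidence, z* = 2.576.
p*(1−p*) = 0.2500.
Required n before rounding: 6.635776 × 0.2500 / 0.027² = 2275.643.
Rounding up, n = 2276.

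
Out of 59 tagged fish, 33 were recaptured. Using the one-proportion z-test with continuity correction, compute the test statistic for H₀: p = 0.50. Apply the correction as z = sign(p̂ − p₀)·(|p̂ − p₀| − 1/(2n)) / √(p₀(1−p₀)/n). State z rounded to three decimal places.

Sample proportion p̂ = 33/59 = 0.55932. p̂ − p₀ = 0.059322.
1/(2n) = 0.008475.
Corrected numerator: |0.059322| − 0.008475 = 0.050847.
Under H₀, SE = √(p₀(1−p₀)/n) = √(0.50·0.50/59) = √0.004237288 = 0.065094.
z = (+)0.050847/0.065094 = 0.781.

z = 0.781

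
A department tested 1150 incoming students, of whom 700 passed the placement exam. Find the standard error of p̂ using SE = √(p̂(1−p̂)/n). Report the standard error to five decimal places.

With x = 700 successes in n = 1150, p̂ = 0.60870.
p̂(1−p̂) = 0.60870·0.39130 = 0.238184.
SE = √(0.238184/1150) = 0.01439.

SE = 0.01439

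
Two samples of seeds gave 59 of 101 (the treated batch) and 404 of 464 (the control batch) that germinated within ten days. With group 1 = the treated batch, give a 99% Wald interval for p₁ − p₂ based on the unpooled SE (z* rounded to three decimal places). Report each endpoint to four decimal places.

p̂₁ = 0.58416, p̂₂ = 0.87069, so the observed difference is -0.28653.
Unpooled SE = √(p̂₁(1−p̂₁)/n₁ + p̂₂(1−p̂₂)/n₂) = √(0.002405122 + 0.000242649) = 0.051457.
z* = 2.576 at the 99% level. Margin = 2.576·0.051457 = 0.13255.
CI: -0.28653 ± 0.13255 = (-0.4191, -0.1540).

(-0.4191, -0.1540)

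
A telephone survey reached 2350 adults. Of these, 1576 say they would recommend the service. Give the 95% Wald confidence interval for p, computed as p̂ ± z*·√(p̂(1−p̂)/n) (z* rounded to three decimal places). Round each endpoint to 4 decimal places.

With x = 1576 successes in n = 2350, p̂ = 0.67064.
SE = √(p̂(1−p̂)/n) = √(0.220883/2350) = 0.009695.
The 95% critical value is z* = 1.960.
Margin = 1.960·0.009695 = 0.01900.
So the interval runs from 0.6516 to 0.6896.

(0.6516, 0.6896)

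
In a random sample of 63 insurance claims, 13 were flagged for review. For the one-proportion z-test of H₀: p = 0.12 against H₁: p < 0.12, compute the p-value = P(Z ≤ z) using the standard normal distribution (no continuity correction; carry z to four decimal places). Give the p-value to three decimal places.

Sample proportion p̂ = 13/63 = 0.20635.
Under H₀, SE = √(p₀(1−p₀)/n) = √(0.12·0.88/63) = √0.001676190 = 0.040941.
Test statistic (full precision, shown to 4 dp): z = (13/63 − 0.12)/SE₀ ≈ 2.1091.
From the standard normal, P(Z ≤ z) = 0.983.

p-value = 0.983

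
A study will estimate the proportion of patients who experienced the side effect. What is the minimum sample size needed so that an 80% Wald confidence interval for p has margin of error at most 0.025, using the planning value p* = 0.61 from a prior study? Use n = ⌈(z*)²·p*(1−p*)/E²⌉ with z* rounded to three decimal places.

The 80% critical value is z* = 1.282.
p*(1−p*) = 0.2379.
Required n before rounding: 1.643524 × 0.2379 / 0.025² = 625.591.
Rounding up, n = 626.

n = 626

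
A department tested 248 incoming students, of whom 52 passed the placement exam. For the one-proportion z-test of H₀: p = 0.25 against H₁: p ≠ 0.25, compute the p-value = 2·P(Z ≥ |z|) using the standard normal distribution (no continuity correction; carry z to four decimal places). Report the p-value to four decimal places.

p-value = 0.1425

p̂ = 52/248 = 0.20968.
Under H₀, SE = √(p₀(1−p₀)/n) = √(0.25·0.75/248) = √0.000756048 = 0.027496.
z = (p̂ − p₀)/SE = (52/248 − 0.25)/0.027496 ≈ -1.4665.
From the standard normal, 2·P(Z ≥ |z|) = 0.1425.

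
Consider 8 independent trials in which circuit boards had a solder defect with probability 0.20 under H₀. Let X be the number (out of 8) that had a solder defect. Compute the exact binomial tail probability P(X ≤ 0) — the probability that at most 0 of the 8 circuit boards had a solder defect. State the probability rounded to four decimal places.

P = 0.1678

X ~ Binomial(n=8, p=0.20).
P(X ≤ 0) = C(8,0)·0.20^0·0.80^8.
= 0.167772 = 0.1678.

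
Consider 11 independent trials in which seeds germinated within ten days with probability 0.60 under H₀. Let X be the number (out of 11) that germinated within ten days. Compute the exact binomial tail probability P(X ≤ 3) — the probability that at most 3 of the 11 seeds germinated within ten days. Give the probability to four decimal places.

X ~ Binomial(n=11, p=0.60).
P(X ≤ 3) = C(11,0)·0.60^0·0.40^11 + C(11,1)·0.60^1·0.40^10 + C(11,2)·0.60^2·0.40^9 + C(11,3)·0.60^3·0.40^8.
= 0.000042 + 0.000692 + 0.005190 + 0.023357 = 0.0293.

P = 0.0293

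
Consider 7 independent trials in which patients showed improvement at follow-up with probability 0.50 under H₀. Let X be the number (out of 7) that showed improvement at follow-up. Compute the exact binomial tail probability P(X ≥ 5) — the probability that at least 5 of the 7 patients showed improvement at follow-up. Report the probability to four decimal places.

P = 0.2266

X is binomial with n = 7 and p = 0.50.
P(X ≥ 5) = C(7,5)·0.50^5·0.50^2 + C(7,6)·0.50^6·0.50^1 + C(7,7)·0.50^7·0.50^0.
= 0.164062 + 0.054688 + 0.007812 = 0.2266.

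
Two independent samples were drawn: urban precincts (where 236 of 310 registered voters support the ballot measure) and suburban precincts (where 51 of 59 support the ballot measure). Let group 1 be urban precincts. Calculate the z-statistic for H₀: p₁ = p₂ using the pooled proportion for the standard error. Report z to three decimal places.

z = -1.746

Sample proportions: p̂₁ = 236/310 = 0.76129 and p̂₂ = 51/59 = 0.86441.
Pooling: p̂ = 287/369 = 0.77778.
SE = √[p̂(1−p̂)(1/n₁+1/n₂)] = √[0.77778·0.22222·(1/310+1/59)] ≈ 0.059051.
z = (p̂₁ − p̂₂)/SE = (0.76129 − 0.86441)/0.059051 = -0.10312/0.059051 = -1.746.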